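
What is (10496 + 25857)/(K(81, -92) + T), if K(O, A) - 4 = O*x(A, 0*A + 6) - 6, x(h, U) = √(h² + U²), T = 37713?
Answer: 1370907983/1366351021 - 29445930*√85/1366351021 ≈ 0.80465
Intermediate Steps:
x(h, U) = √(U² + h²)
K(O, A) = -2 + O*√(36 + A²) (K(O, A) = 4 + (O*√((0*A + 6)² + A²) - 6) = 4 + (O*√((0 + 6)² + A²) - 6) = 4 + (O*√(6² + A²) - 6) = 4 + (O*√(36 + A²) - 6) = 4 + (-6 + O*√(36 + A²)) = -2 + O*√(36 + A²))
(10496 + 25857)/(K(81, -92) + T) = (10496 + 25857)/((-2 + 81*√(36 + (-92)²)) + 37713) = 36353/((-2 + 81*√(36 + 8464)) + 37713) = 36353/((-2 + 81*√8500) + 37713) = 36353/((-2 + 81*(10*√85)) + 37713) = 36353/((-2 + 810*√85) + 37713) = 36353/(37711 + 810*√85)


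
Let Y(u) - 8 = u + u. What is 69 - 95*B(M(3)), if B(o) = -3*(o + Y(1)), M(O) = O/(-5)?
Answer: 2748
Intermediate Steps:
M(O) = -O/5 (M(O) = O*(-⅕) = -O/5)
Y(u) = 8 + 2*u (Y(u) = 8 + (u + u) = 8 + 2*u)
B(o) = -30 - 3*o (B(o) = -3*(o + (8 + 2*1)) = -3*(o + (8 + 2)) = -3*(o + 10) = -3*(10 + o) = -30 - 3*o)
69 - 95*B(M(3)) = 69 - 95*(-30 - (-3)*3/5) = 69 - 95*(-30 - 3*(-⅗)) = 69 - 95*(-30 + 9/5) = 69 - 95*(-141/5) = 69 + 2679 = 2748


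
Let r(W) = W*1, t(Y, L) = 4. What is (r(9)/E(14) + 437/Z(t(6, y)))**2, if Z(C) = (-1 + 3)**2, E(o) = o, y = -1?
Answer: 9467929/784 ≈ 12076.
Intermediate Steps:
r(W) = W
Z(C) = 4 (Z(C) = 2**2 = 4)
(r(9)/E(14) + 437/Z(t(6, y)))**2 = (9/14 + 437/4)**2 = (3077/28)**2 = 9467929/784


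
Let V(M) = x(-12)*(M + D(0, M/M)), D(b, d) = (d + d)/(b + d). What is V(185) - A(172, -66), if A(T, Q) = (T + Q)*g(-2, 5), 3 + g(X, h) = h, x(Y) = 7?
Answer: 1097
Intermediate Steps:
g(X, h) = -3 + h
D(b, d) = 2*d/(b + d) (D(b, d) = (2*d)/(b + d) = 2*d/(b + d))
A(T, Q) = 2*Q + 2*T (A(T, Q) = (T + Q)*(-3 + 5) = (Q + T)*2 = 2*Q + 2*T)
V(M) = 14 + 7*M (V(M) = 7*(M + 2*(M/M)/(0 + M/M)) = 7*(M + 2*1/(0 + 1)) = 7*(M + 2*1/1) = 7*(M + 2*1*1) = 7*(M + 2) = 7*(2 + M) = 14 + 7*M)
V(185) - A(172, -66) = (14 + 7*185) - (2*(-66) + 2*172) = (14 + 1295) - (-132 + 344) = 1309 - 1*212 = 1309 - 212 = 1097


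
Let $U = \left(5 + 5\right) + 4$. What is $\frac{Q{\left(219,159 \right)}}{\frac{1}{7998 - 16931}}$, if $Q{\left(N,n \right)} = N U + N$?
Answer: $-29344905$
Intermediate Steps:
$U = 14$ ($U = 10 + 4 = 14$)
$Q{\left(N,n \right)} = 15 N$ ($Q{\left(N,n \right)} = N 14 + N = 14 N + N = 15 N$)
$\frac{Q{\left(219,159 \right)}}{\frac{1}{7998 - 16931}} = \frac{15 \cdot 219}{\frac{1}{7998 - 16931}} = \frac{3285}{\frac{1}{-8933}} = \frac{3285}{- \frac{1}{8933}} = 3285 \left(-8933\right) = -29344905$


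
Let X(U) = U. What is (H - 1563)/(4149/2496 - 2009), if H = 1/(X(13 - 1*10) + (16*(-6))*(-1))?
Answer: 128740352/165340395 ≈ 0.77864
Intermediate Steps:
H = 1/99 (H = 1/((13 - 1*10) + (16*(-6))*(-1)) = 1/((13 - 10) - 96*(-1)) = 1/(3 + 96) = 1/99 ≈ 0.010101)
(H - 1563)/(4149/2496 - 2009) = (1/99 - 1563)/(4149/2496 - 2009) = -154736/(99*(4149*(1/2496) - 2009)) = -154736/(99*(1383/832 - 2009)) = -154736/(99*(-1670105/832)) = -154736/99*(-832/1670105) = 128740352/165340395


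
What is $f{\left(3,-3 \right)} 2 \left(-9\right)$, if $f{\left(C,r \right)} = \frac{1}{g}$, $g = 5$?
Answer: $- \frac{18}{5} \approx -3.6$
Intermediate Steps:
$f{\left(C,r \right)} = \frac{1}{5}$
$f{\left(3,-3 \right)} 2 \left(-9\right) = \frac{1}{5} \cdot 2 \left(-9\right) = \frac{2}{5} \left(-9\right) = - \frac{18}{5}$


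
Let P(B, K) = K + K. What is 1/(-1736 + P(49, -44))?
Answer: -1/1824 ≈ -0.00054825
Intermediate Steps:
P(B, K) = 2*K
1/(-1736 + P(49, -44)) = 1/(-1736 + 2*(-44)) = 1/(-1736 - 88) = 1/(-1824) = -1/1824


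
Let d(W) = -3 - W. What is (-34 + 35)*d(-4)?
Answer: 1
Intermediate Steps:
(-34 + 35)*d(-4) = (-34 + 35)*(-3 - 1*(-4)) = 1*(-3 + 4) = 1*1 = 1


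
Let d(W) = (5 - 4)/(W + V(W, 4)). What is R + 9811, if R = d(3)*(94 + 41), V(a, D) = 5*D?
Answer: 225788/23 ≈ 9816.9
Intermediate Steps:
d(W) = 1/(20 + W) (d(W) = (5 - 4)/(W + 5*4) = 1/(W + 20) = 1/(20 + W))
R = 135/23 (R = (94 + 41)/(20 + 3) = 135/23 ≈ 5.8696)
R + 9811 = 135/23 + 9811 = 225788/23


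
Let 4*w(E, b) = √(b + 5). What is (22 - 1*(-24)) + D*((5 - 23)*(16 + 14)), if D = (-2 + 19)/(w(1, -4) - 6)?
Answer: 37778/23 ≈ 1642.5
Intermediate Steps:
w(E, b) = √(5 + b)/4 (w(E, b) = √(b + 5)/4 = √(5 + b)/4)
D = -68/23 (D = (-2 + 19)/(√(5 - 4)/4 - 6) = 17/(√1/4 - 6) = 17/((¼)*1 - 6) = 17/(¼ - 6) = 17/(-23/4) = 17*(-4/23) = -68/23 ≈ -2.9565)
(22 - 1*(-24)) + D*((5 - 23)*(16 + 14)) = (22 - 1*(-24)) - 68*(5 - 23)*(16 + 14)/23 = (22 + 24) - (-1224)*30/23 = 46 - 68/23*(-540) = 46 + 36720/23 = 37778/23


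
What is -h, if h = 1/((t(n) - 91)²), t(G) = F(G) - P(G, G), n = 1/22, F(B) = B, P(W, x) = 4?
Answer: -484/4363921 ≈ -0.00011091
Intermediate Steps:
n = 1/22 ≈ 0.045455
t(G) = -4 + G (t(G) = G - 1*4 = G - 4 = -4 + G)
h = 484/4363921 (h = 1/(((-4 + 1/22) - 91)²) = 1/((-87/22 - 91)²) = 1/((-2089/22)²) = 1/(4363921/484) = 484/4363921 ≈ 0.00011091)
-h = -1*484/4363921 = -484/4363921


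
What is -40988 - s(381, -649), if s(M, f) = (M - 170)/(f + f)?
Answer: -53202213/1298 ≈ -40988.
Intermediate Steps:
s(M, f) = (-170 + M)/(2*f) (s(M, f) = (-170 + M)/((2*f)) = (-170 + M)*(1/(2*f)) = (-170 + M)/(2*f))
-40988 - s(381, -649) = -40988 - (-170 + 381)/(2*(-649)) = -40988 - (-1)*211/(2*649) = -40988 - 1*(-211/1298) = -40988 + 211/1298 = -53202213/1298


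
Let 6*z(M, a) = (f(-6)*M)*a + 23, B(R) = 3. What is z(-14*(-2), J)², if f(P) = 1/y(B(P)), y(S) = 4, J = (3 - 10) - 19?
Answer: 2809/4 ≈ 702.25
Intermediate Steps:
J = -26 (J = -7 - 19 = -26)
f(P) = ¼ (f(P) = 1/4 = ¼)
z(M, a) = 23/6 + M*a/24 (z(M, a) = ((M/4)*a + 23)/6 = (M*a/4 + 23)/6 = (23 + M*a/4)/6 = 23/6 + M*a/24)
z(-14*(-2), J)² = (23/6 + (1/24)*(-14*(-2))*(-26))² = (23/6 + (1/24)*28*(-26))² = (23/6 - 91/3)² = (-53/2)² = 2809/4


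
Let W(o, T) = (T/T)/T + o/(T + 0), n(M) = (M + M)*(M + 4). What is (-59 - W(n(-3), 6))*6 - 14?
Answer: -363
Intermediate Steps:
n(M) = 2*M*(4 + M) (n(M) = (2*M)*(4 + M) = 2*M*(4 + M))
W(o, T) = 1/T + o/T
(-59 - W(n(-3), 6))*6 - 14 = (-59 - (1 + 2*(-3)*(4 - 3))/6)*6 - 14 = (-59 - (1 + 2*(-3)*1)/6)*6 - 14 = (-59 - (1 - 6)/6)*6 - 14 = (-59 - (-5)/6)*6 - 14 = (-59 - 1*(-⅚))*6 - 14 = (-59 + ⅚)*6 - 14 = -349/6*6 - 14 = -349 - 14 = -363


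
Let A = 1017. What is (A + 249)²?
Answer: 1602756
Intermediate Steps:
(A + 249)² = (1017 + 249)² = 1266² = 1602756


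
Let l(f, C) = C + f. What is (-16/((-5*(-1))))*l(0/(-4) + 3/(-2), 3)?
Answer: -24/5 ≈ -4.8000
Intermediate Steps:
(-16/((-5*(-1))))*l(0/(-4) + 3/(-2), 3) = (-16/((-5*(-1))))*(3 + (0/(-4) + 3/(-2))) = (-16/5)*(3 + (0*(-¼) + 3*(-½))) = (-16*⅕)*(3 + (0 - 3/2)) = -16*(3 - 3/2)/5 = -16/5*3/2 = -24/5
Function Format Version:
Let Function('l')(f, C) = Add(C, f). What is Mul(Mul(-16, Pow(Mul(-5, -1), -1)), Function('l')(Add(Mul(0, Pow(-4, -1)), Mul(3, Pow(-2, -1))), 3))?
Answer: Rational(-24, 5) ≈ -4.8000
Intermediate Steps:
Mul(Mul(-16, Pow(Mul(-5, -1), -1)), Function('l')(Add(Mul(0, Pow(-4, -1)), Mul(3, Pow(-2, -1))), 3)) = Mul(Mul(-16, Pow(Mul(-5, -1), -1)), Add(3, Add(Mul(0, Pow(-4, -1)), Mul(3, Pow(-2, -1))))) = Mul(Mul(-16, Pow(5, -1)), Add(3, Add(Mul(0, Rational(-1, 4)), Mul(3, Rational(-1, 2))))) = Mul(Mul(-16, Rational(1, 5)), Add(3, Add(0, Rational(-3, 2)))) = Mul(Rational(-16, 5), Add(3, Rational(-3, 2))) = Mul(Rational(-16, 5), Rational(3, 2)) = Rational(-24, 5)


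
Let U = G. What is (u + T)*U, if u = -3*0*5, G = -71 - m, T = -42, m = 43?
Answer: 4788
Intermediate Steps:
G = -114 (G = -71 - 1*43 = -71 - 43 = -114)
U = -114
u = 0 (u = 0*5 = 0)
(u + T)*U = (0 - 42)*(-114) = -42*(-114) = 4788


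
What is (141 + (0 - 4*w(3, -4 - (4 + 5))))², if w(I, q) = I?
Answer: 16641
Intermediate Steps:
(141 + (0 - 4*w(3, -4 - (4 + 5))))² = (141 + (0 - 4*3))² = (141 + (0 - 12))² = (141 - 12)² = 129² = 16641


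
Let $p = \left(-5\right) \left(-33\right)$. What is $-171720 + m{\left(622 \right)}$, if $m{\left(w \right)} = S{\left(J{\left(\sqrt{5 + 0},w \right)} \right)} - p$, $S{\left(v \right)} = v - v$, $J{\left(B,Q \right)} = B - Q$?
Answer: $-171885$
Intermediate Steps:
$p = 165$
$S{\left(v \right)} = 0$
$m{\left(w \right)} = -165$ ($m{\left(w \right)} = 0 - 165 = -165$)
$-171720 + m{\left(622 \right)} = -171720 - 165 = -171885$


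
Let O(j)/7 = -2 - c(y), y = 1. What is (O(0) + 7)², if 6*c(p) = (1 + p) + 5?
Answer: 8281/36 ≈ 230.03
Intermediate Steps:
c(p) = 1 + p/6 (c(p) = ((1 + p) + 5)/6 = (6 + p)/6 = 1 + p/6)
O(j) = -133/6 (O(j) = 7*(-2 - (1 + (⅙)*1)) = 7*(-2 - (1 + ⅙)) = 7*(-2 - 1*7/6) = 7*(-2 - 7/6) = 7*(-19/6) = -133/6)
(O(0) + 7)² = (-133/6 + 7)² = (-91/6)² = 8281/36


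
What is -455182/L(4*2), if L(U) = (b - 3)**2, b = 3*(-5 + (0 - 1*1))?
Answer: -65026/63 ≈ -1032.2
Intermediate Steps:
b = -18 (b = 3*(-5 + (0 - 1)) = 3*(-5 - 1) = 3*(-6) = -18)
L(U) = 441 (L(U) = (-18 - 3)**2 = (-21)**2 = 441)
-455182/L(4*2) = -455182/441 = -455182*1/441 = -65026/63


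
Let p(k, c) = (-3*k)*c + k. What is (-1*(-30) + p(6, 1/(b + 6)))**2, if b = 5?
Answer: 142884/121 ≈ 1180.9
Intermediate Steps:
p(k, c) = k - 3*c*k (p(k, c) = -3*c*k + k = k - 3*c*k)
(-1*(-30) + p(6, 1/(b + 6)))**2 = (-1*(-30) + 6*(1 - 3/(5 + 6)))**2 = (30 + 6*(1 - 3/11))**2 = (30 + 6*(8/11))**2 = (30 + 48/11)**2 = (378/11)**2 = 142884/121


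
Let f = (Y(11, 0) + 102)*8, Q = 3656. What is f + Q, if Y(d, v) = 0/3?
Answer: 4472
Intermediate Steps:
Y(d, v) = 0 (Y(d, v) = 0*(1/3) = 0)
f = 816 (f = (0 + 102)*8 = 102*8 = 816)
f + Q = 816 + 3656 = 4472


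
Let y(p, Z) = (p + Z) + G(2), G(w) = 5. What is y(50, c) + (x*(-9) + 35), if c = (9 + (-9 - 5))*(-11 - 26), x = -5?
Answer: 320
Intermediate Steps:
c = 185 (c = (9 - 14)*(-37) = -5*(-37) = 185)
y(p, Z) = 5 + Z + p (y(p, Z) = (p + Z) + 5 = (Z + p) + 5 = 5 + Z + p)
y(50, c) + (x*(-9) + 35) = (5 + 185 + 50) + (-5*(-9) + 35) = 240 + (45 + 35) = 240 + 80 = 320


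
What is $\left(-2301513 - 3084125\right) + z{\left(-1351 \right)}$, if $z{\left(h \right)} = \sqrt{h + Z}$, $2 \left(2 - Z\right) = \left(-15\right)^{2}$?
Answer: $-5385638 + \frac{i \sqrt{5846}}{2} \approx -5.3856 \cdot 10^{6} + 38.23 i$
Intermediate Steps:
$Z = - \frac{221}{2}$ ($Z = 2 - \frac{\left(-15\right)^{2}}{2} = 2 - \frac{225}{2} = - \frac{221}{2} \approx -110.5$)
$z{\left(h \right)} = \sqrt{- \frac{221}{2} + h}$ ($z{\left(h \right)} = \sqrt{h - \frac{221}{2}} = \sqrt{- \frac{221}{2} + h}$)
$\left(-2301513 - 3084125\right) + z{\left(-1351 \right)} = \left(-2301513 - 3084125\right) + \frac{\sqrt{-442 + 4 \left(-1351\right)}}{2} = -5385638 + \frac{\sqrt{-442 - 5404}}{2} = -5385638 + \frac{\sqrt{-5846}}{2} = -5385638 + \frac{i \sqrt{5846}}{2}$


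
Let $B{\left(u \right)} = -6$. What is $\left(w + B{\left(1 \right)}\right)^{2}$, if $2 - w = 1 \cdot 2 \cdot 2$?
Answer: $64$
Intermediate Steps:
$w = -2$ ($w = 2 - 1 \cdot 2 \cdot 2 = 2 - 2 \cdot 2 = 2 - 4 = -2$)
$\left(w + B{\left(1 \right)}\right)^{2} = \left(-2 - 6\right)^{2} = \left(-8\right)^{2} = 64$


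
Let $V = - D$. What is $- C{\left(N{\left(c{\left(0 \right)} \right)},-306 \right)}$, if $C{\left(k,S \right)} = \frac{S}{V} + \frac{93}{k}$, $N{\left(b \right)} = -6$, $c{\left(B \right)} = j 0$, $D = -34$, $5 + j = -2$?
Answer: $\frac{49}{2} \approx 24.5$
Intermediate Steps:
$j = -7$ ($j = -5 - 2 = -7$)
$V = 34$ ($V = \left(-1\right) \left(-34\right) = 34$)
$c{\left(B \right)} = 0$ ($c{\left(B \right)} = \left(-7\right) 0 = 0$)
$C{\left(k,S \right)} = \frac{93}{k} + \frac{S}{34}$ ($C{\left(k,S \right)} = \frac{S}{34} + \frac{93}{k} = \frac{93}{k} + \frac{S}{34}$)
$- C{\left(N{\left(c{\left(0 \right)} \right)},-306 \right)} = - (\frac{93}{-6} + \frac{1}{34} \left(-306\right)) = - (93 \left(- \frac{1}{6}\right) - 9) = - (- \frac{31}{2} - 9) = \left(-1\right) \left(- \frac{49}{2}\right) = \frac{49}{2}$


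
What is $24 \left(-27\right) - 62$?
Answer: $-710$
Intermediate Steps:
$24 \left(-27\right) - 62 = -648 - 62 = -710$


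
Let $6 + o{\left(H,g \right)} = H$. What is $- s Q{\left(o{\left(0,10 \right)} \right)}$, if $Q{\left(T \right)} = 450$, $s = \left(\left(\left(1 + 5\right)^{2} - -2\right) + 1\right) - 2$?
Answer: $-16650$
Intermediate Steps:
$o{\left(H,g \right)} = -6 + H$
$s = 37$ ($s = \left(\left(6^{2} + 2\right) + 1\right) - 2 = \left(\left(36 + 2\right) + 1\right) - 2 = \left(38 + 1\right) - 2 = 39 - 2 = 37$)
$- s Q{\left(o{\left(0,10 \right)} \right)} = \left(-1\right) 37 \cdot 450 = \left(-37\right) 450 = -16650$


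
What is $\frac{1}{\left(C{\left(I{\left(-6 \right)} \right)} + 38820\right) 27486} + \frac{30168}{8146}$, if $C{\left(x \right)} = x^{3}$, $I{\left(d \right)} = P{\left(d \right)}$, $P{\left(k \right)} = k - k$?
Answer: $\frac{16094726351753}{4345917555960} \approx 3.7034$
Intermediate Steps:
$P{\left(k \right)} = 0$
$I{\left(d \right)} = 0$
$\frac{1}{\left(C{\left(I{\left(-6 \right)} \right)} + 38820\right) 27486} + \frac{30168}{8146} = \frac{1}{\left(0^{3} + 38820\right) 27486} + \frac{30168}{8146} = \frac{1}{0 + 38820} \cdot \frac{1}{27486} + 30168 \cdot \frac{1}{8146} = \frac{1}{38820} \cdot \frac{1}{27486} + \frac{15084}{4073} = \frac{1}{1067006520} + \frac{15084}{4073} = \frac{16094726351753}{4345917555960}$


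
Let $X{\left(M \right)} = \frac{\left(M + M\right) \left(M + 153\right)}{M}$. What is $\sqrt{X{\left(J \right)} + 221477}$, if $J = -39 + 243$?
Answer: $\sqrt{222191} \approx 471.37$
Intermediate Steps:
$J = 204$
$X{\left(M \right)} = 306 + 2 M$ ($X{\left(M \right)} = \frac{2 M \left(153 + M\right)}{M} = 306 + 2 M$)
$\sqrt{X{\left(J \right)} + 221477} = \sqrt{\left(306 + 2 \cdot 204\right) + 221477} = \sqrt{\left(306 + 408\right) + 221477} = \sqrt{714 + 221477} = \sqrt{222191}$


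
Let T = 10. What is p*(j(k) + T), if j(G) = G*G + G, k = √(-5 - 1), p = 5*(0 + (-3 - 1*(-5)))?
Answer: 40 + 10*I*√6 ≈ 40.0 + 24.495*I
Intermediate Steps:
p = 10 (p = 5*(0 + (-3 + 5)) = 5*(0 + 2) = 5*2 = 10)
k = I*√6 (k = √(-6) = I*√6 ≈ 2.4495*I)
j(G) = G + G² (j(G) = G² + G = G + G²)
p*(j(k) + T) = 10*((I*√6)*(1 + I*√6) + 10) = 10*(I*√6*(1 + I*√6) + 10) = 10*(10 + I*√6*(1 + I*√6)) = 100 + 10*I*√6*(1 + I*√6)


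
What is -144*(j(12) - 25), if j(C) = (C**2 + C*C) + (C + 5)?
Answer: -40320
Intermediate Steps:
j(C) = 5 + C + 2*C**2 (j(C) = (C**2 + C**2) + (5 + C) = 2*C**2 + (5 + C) = 5 + C + 2*C**2)
-144*(j(12) - 25) = -144*((5 + 12 + 2*12**2) - 25) = -144*((5 + 12 + 2*144) - 25) = -144*((5 + 12 + 288) - 25) = -144*(305 - 25) = -144*280 = -40320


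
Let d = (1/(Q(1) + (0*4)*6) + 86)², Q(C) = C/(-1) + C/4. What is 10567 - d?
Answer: 30587/9 ≈ 3398.6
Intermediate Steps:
Q(C) = -3*C/4 (Q(C) = C*(-1) + C*(¼) = -C + C/4 = -3*C/4)
d = 64516/9 (d = (1/(-¾*1 + (0*4)*6) + 86)² = (1/(-¾ + 0*6) + 86)² = (1/(-¾ + 0) + 86)² = (1/(-¾) + 86)² = (-4/3 + 86)² = (254/3)² = 64516/9 ≈ 7168.4)
10567 - d = 10567 - 1*64516/9 = 10567 - 64516/9 = 30587/9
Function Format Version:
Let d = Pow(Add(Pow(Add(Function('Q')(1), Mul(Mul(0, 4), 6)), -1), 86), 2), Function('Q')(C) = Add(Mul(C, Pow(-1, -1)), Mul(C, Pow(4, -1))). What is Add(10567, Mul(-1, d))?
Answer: Rational(30587, 9) ≈ 3398.6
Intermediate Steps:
Function('Q')(C) = Mul(Rational(-3, 4), C) (Function('Q')(C) = Add(Mul(C, -1), Mul(C, Rational(1, 4))) = Add(Mul(-1, C), Mul(Rational(1, 4), C)) = Mul(Rational(-3, 4), C))
d = Rational(64516, 9) (d = Pow(Add(Pow(Add(Mul(Rational(-3, 4), 1), Mul(Mul(0, 4), 6)), -1), 86), 2) = Pow(Add(Pow(Add(Rational(-3, 4), Mul(0, 6)), -1), 86), 2) = Pow(Add(Pow(Add(Rational(-3, 4), 0), -1), 86), 2) = Pow(Add(Pow(Rational(-3, 4), -1), 86), 2) = Pow(Add(Rational(-4, 3), 86), 2) = Pow(Rational(254, 3), 2) = Rational(64516, 9) ≈ 7168.4)
Add(10567, Mul(-1, d)) = Add(10567, Mul(-1, Rational(64516, 9))) = Add(10567, Rational(-64516, 9)) = Rational(30587, 9)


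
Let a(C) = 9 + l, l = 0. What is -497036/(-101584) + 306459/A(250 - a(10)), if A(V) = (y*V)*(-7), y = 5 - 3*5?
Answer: 778003/33740 ≈ 23.059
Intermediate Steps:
a(C) = 9 (a(C) = 9 + 0 = 9)
y = -10 (y = 5 - 15 = -10)
A(V) = 70*V (A(V) = -10*V*(-7) = 70*V)
-497036/(-101584) + 306459/A(250 - a(10)) = -497036/(-101584) + 306459/((70*(250 - 1*9))) = -497036*(-1/101584) + 306459/((70*(250 - 9))) = 137/28 + 306459/((70*241)) = 137/28 + 306459/16870 = 778003/33740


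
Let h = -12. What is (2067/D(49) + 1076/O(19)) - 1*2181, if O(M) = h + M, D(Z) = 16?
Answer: -212587/112 ≈ -1898.1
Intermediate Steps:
O(M) = -12 + M
(2067/D(49) + 1076/O(19)) - 1*2181 = (2067/16 + 1076/(-12 + 19)) - 1*2181 = (2067*(1/16) + 1076/7) - 2181 = (2067/16 + 1076*(⅐)) - 2181 = (2067/16 + 1076/7) - 2181 = 31685/112 - 2181 = -212587/112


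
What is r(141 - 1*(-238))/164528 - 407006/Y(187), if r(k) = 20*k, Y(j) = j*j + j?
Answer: -4168587543/361509148 ≈ -11.531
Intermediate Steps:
Y(j) = j + j² (Y(j) = j² + j = j + j²)
r(141 - 1*(-238))/164528 - 407006/Y(187) = (20*(141 - 1*(-238)))/164528 - 407006*1/(187*(1 + 187)) = (20*(141 + 238))*(1/164528) - 407006/(187*188) = (20*379)*(1/164528) - 407006/35156 = 7580*(1/164528) - 407006*1/35156 = 1895/41132 - 203503/17578 = -4168587543/361509148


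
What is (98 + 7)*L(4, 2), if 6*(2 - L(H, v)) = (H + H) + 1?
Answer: 105/2 ≈ 52.500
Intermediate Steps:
L(H, v) = 11/6 - H/3 (L(H, v) = 2 - ((H + H) + 1)/6 = 2 - (2*H + 1)/6 = 2 - (1 + 2*H)/6 = 2 + (-⅙ - H/3) = 11/6 - H/3)
(98 + 7)*L(4, 2) = (98 + 7)*(11/6 - ⅓*4) = 105*(11/6 - 4/3) = 105*(½) = 105/2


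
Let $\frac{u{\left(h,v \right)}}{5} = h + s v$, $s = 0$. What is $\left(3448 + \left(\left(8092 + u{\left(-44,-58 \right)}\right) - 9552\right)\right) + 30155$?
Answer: $31923$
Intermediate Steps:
$u{\left(h,v \right)} = 5 h$ ($u{\left(h,v \right)} = 5 \left(h + 0 v\right) = 5 \left(h + 0\right) = 5 h$)
$\left(3448 + \left(\left(8092 + u{\left(-44,-58 \right)}\right) - 9552\right)\right) + 30155 = \left(3448 + \left(\left(8092 + 5 \left(-44\right)\right) - 9552\right)\right) + 30155 = \left(3448 + \left(\left(8092 - 220\right) - 9552\right)\right) + 30155 = \left(3448 + \left(7872 - 9552\right)\right) + 30155 = \left(3448 - 1680\right) + 30155 = 1768 + 30155 = 31923$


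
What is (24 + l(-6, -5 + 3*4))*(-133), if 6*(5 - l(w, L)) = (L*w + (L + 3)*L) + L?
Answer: -18487/6 ≈ -3081.2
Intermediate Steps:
l(w, L) = 5 - L/6 - L*w/6 - L*(3 + L)/6 (l(w, L) = 5 - ((L*w + (L + 3)*L) + L)/6 = 5 - ((L*w + (3 + L)*L) + L)/6 = 5 - ((L*w + L*(3 + L)) + L)/6 = 5 - (L + L*w + L*(3 + L))/6 = 5 + (-L/6 - L*w/6 - L*(3 + L)/6) = 5 - L/6 - L*w/6 - L*(3 + L)/6)
(24 + l(-6, -5 + 3*4))*(-133) = (24 + (5 - 2*(-5 + 3*4)/3 - (-5 + 3*4)²/6 - ⅙*(-5 + 3*4)*(-6)))*(-133) = (24 + (5 - 2*(-5 + 12)/3 - (-5 + 12)²/6 - ⅙*(-5 + 12)*(-6)))*(-133) = (24 + (5 - ⅔*7 - ⅙*7² - ⅙*7*(-6)))*(-133) = (24 + (5 - 14/3 - ⅙*49 + 7))*(-133) = (24 + (5 - 14/3 - 49/6 + 7))*(-133) = (24 - ⅚)*(-133) = (139/6)*(-133) = -18487/6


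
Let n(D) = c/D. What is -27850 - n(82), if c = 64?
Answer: -1141882/41 ≈ -27851.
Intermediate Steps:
n(D) = 64/D
-27850 - n(82) = -27850 - 64/82 = -27850 - 1*32/41 = -27850 - 32/41 = -1141882/41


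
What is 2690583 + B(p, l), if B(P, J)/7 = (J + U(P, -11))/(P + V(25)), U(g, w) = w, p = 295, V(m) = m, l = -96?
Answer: 860985811/320 ≈ 2.6906e+6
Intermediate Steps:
B(P, J) = 7*(-11 + J)/(25 + P) (B(P, J) = 7*((J - 11)/(P + 25)) = 7*((-11 + J)/(25 + P)) = 7*(-11 + J)/(25 + P))
2690583 + B(p, l) = 2690583 + 7*(-11 - 96)/(25 + 295) = 2690583 + 7*(-107)/320 = 2690583 + 7*(1/320)*(-107) = 2690583 - 749/320 = 860985811/320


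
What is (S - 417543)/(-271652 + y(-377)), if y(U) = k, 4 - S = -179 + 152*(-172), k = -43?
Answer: 391216/271695 ≈ 1.4399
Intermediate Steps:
S = 26327 (S = 4 - (-179 + 152*(-172)) = 4 - (-179 - 26144) = 4 - 1*(-26323) = 4 + 26323 = 26327)
y(U) = -43
(S - 417543)/(-271652 + y(-377)) = (26327 - 417543)/(-271652 - 43) = -391216/(-271695) = -391216*(-1/271695) = 391216/271695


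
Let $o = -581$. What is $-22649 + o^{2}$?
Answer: $314912$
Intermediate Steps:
$-22649 + o^{2} = -22649 + \left(-581\right)^{2} = -22649 + 337561 = 314912$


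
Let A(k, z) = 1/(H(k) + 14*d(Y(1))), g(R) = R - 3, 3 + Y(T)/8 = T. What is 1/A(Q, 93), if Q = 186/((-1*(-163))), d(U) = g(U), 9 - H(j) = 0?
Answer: -257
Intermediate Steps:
Y(T) = -24 + 8*T
g(R) = -3 + R
H(j) = 9 (H(j) = 9 - 1*0 = 9 + 0 = 9)
d(U) = -3 + U
Q = 186/163 ≈ 1.1411
A(k, z) = -1/257 (A(k, z) = 1/(9 + 14*(-3 + (-24 + 8*1))) = 1/(9 + 14*(-3 + (-24 + 8))) = 1/(9 + 14*(-3 - 16)) = 1/(9 + 14*(-19)) = 1/(9 - 266) = 1/(-257) = -1/257)
1/A(Q, 93) = 1/(-1/257) = -257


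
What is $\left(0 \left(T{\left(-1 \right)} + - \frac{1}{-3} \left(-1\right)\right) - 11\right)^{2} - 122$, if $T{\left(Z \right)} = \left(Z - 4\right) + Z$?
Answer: $-1$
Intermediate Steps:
$T{\left(Z \right)} = -4 + 2 Z$ ($T{\left(Z \right)} = \left(-4 + Z\right) + Z = -4 + 2 Z$)
$\left(0 \left(T{\left(-1 \right)} + - \frac{1}{-3} \left(-1\right)\right) - 11\right)^{2} - 122 = \left(0 \left(\left(-4 + 2 \left(-1\right)\right) + - \frac{1}{-3} \left(-1\right)\right) - 11\right)^{2} - 122 = \left(0 \left(\left(-4 - 2\right) + \left(-1\right) \left(- \frac{1}{3}\right) \left(-1\right)\right) - 11\right)^{2} - 122 = \left(0 \left(-6 + \frac{1}{3} \left(-1\right)\right) - 11\right)^{2} - 122 = \left(0 \left(-6 - \frac{1}{3}\right) - 11\right)^{2} - 122 = \left(0 \left(- \frac{19}{3}\right) - 11\right)^{2} - 122 = \left(0 - 11\right)^{2} - 122 = \left(-11\right)^{2} - 122 = 121 - 122 = -1$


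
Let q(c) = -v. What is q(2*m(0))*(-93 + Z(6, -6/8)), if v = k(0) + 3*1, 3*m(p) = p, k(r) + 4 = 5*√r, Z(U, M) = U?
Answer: -87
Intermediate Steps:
k(r) = -4 + 5*√r
m(p) = p/3
v = -1 (v = (-4 + 5*√0) + 3*1 = (-4 + 5*0) + 3 = (-4 + 0) + 3 = -4 + 3 = -1)
q(c) = 1 (q(c) = -1*(-1) = 1)
q(2*m(0))*(-93 + Z(6, -6/8)) = 1*(-93 + 6) = 1*(-87) = -87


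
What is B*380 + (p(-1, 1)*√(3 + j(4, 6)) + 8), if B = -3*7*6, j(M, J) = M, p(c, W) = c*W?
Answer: -47872 - √7 ≈ -47875.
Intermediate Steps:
p(c, W) = W*c
B = -126 (B = -21*6 = -126)
B*380 + (p(-1, 1)*√(3 + j(4, 6)) + 8) = -126*380 + ((1*(-1))*√(3 + 4) + 8) = -47880 + (-√7 + 8) = -47880 + (8 - √7) = -47872 - √7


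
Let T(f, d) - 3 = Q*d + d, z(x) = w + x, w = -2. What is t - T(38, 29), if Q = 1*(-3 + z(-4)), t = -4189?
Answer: -3960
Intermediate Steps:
z(x) = -2 + x
Q = -9 (Q = 1*(-3 + (-2 - 4)) = 1*(-3 - 6) = 1*(-9) = -9)
T(f, d) = 3 - 8*d (T(f, d) = 3 + (-9*d + d) = 3 - 8*d)
t - T(38, 29) = -4189 - (3 - 8*29) = -4189 - (3 - 232) = -4189 - 1*(-229) = -4189 + 229 = -3960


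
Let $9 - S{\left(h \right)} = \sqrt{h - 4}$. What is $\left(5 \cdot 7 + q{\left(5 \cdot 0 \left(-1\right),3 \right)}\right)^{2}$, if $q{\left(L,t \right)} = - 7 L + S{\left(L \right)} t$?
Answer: $3808 - 744 i \approx 3808.0 - 744.0 i$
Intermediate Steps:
$S{\left(h \right)} = 9 - \sqrt{-4 + h}$ ($S{\left(h \right)} = 9 - \sqrt{h - 4} = 9 - \sqrt{-4 + h}$)
$q{\left(L,t \right)} = - 7 L + t \left(9 - \sqrt{-4 + L}\right)$ ($q{\left(L,t \right)} = - 7 L + \left(9 - \sqrt{-4 + L}\right) t = - 7 L + t \left(9 - \sqrt{-4 + L}\right)$)
$\left(5 \cdot 7 + q{\left(5 \cdot 0 \left(-1\right),3 \right)}\right)^{2} = \left(5 \cdot 7 - \left(3 \left(-9 + \sqrt{-4 + 5 \cdot 0 \left(-1\right)}\right) + 7 \cdot 5 \cdot 0 \left(-1\right)\right)\right)^{2} = \left(35 - \left(3 \left(-9 + \sqrt{-4 + 0 \left(-1\right)}\right) + 7 \cdot 0 \left(-1\right)\right)\right)^{2} = \left(35 - 3 \left(-9 + \sqrt{-4 + 0}\right)\right)^{2} = \left(35 + \left(0 - 3 \left(-9 + \sqrt{-4}\right)\right)\right)^{2} = \left(35 + \left(0 - 3 \left(-9 + 2 i\right)\right)\right)^{2} = \left(35 + \left(0 + \left(27 - 6 i\right)\right)\right)^{2} = \left(35 + \left(27 - 6 i\right)\right)^{2} = \left(62 - 6 i\right)^{2}$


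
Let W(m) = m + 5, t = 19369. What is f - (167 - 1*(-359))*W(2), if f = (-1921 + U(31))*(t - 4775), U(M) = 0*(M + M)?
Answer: -28038756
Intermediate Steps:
U(M) = 0 (U(M) = 0*(2*M) = 0)
W(m) = 5 + m
f = -28035074 (f = (-1921 + 0)*(19369 - 4775) = -1921*14594 = -28035074)
f - (167 - 1*(-359))*W(2) = -28035074 - (167 - 1*(-359))*(5 + 2) = -28035074 - (167 + 359)*7 = -28035074 - 526*7 = -28035074 - 1*3682 = -28035074 - 3682 = -28038756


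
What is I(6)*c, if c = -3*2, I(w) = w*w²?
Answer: -1296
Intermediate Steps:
I(w) = w³
c = -6
I(6)*c = 6³*(-6) = 216*(-6) = -1296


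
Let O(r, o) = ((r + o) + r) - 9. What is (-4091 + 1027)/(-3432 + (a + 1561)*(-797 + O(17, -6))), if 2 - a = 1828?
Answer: -1532/101369 ≈ -0.015113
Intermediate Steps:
a = -1826 (a = 2 - 1*1828 = 2 - 1828 = -1826)
O(r, o) = -9 + o + 2*r (O(r, o) = ((o + r) + r) - 9 = (o + 2*r) - 9 = -9 + o + 2*r)
(-4091 + 1027)/(-3432 + (a + 1561)*(-797 + O(17, -6))) = (-4091 + 1027)/(-3432 + (-1826 + 1561)*(-797 + (-9 - 6 + 2*17))) = -3064/(-3432 - 265*(-797 + (-9 - 6 + 34))) = -3064/(-3432 - 265*(-797 + 19)) = -3064/(-3432 - 265*(-778)) = -3064/(-3432 + 206170) = -3064/202738 = -3064*1/202738 = -1532/101369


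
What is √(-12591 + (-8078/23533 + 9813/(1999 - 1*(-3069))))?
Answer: I*√44768555794963886669/59632622 ≈ 112.2*I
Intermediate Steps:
√(-12591 + (-8078/23533 + 9813/(1999 - 1*(-3069)))) = √(-12591 + (-8078*1/23533 + 9813/(1999 + 3069))) = √(-12591 + (-8078/23533 + 9813/5068)) = √(-12591 + 189990025/119265244) = √(-1501478697179/119265244) = I*√44768555794963886669/59632622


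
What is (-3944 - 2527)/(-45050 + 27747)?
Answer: 6471/17303 ≈ 0.37398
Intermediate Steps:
(-3944 - 2527)/(-45050 + 27747) = -6471/(-17303) = -6471*(-1/17303) = 6471/17303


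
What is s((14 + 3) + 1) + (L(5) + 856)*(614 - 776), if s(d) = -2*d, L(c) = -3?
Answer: -138222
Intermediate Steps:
s((14 + 3) + 1) + (L(5) + 856)*(614 - 776) = -2*((14 + 3) + 1) + (-3 + 856)*(614 - 776) = -2*(17 + 1) + 853*(-162) = -2*18 - 138186 = -36 - 138186 = -138222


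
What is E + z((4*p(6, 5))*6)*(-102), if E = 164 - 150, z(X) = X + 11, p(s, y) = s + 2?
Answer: -20692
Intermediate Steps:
p(s, y) = 2 + s
z(X) = 11 + X
E = 14
E + z((4*p(6, 5))*6)*(-102) = 14 + (11 + (4*(2 + 6))*6)*(-102) = 14 + (11 + (4*8)*6)*(-102) = 14 + (11 + 32*6)*(-102) = 14 + (11 + 192)*(-102) = 14 + 203*(-102) = 14 - 20706 = -20692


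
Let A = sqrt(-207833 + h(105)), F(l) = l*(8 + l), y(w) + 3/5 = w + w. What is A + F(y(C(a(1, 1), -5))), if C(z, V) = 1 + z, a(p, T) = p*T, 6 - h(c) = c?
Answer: 969/25 + 2*I*sqrt(51983) ≈ 38.76 + 456.0*I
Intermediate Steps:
h(c) = 6 - c
a(p, T) = T*p
y(w) = -3/5 + 2*w (y(w) = -3/5 + (w + w) = -3/5 + 2*w)
A = 2*I*sqrt(51983) (A = sqrt(-207833 + (6 - 1*105)) = sqrt(-207833 + (6 - 105)) = sqrt(-207833 - 99) = sqrt(-207932) = 2*I*sqrt(51983) ≈ 456.0*I)
A + F(y(C(a(1, 1), -5))) = 2*I*sqrt(51983) + (-3/5 + 2*(1 + 1*1))*(8 + (-3/5 + 2*(1 + 1*1))) = 2*I*sqrt(51983) + (-3/5 + 2*(1 + 1))*(8 + (-3/5 + 2*(1 + 1))) = 2*I*sqrt(51983) + (-3/5 + 2*2)*(8 + (-3/5 + 2*2)) = 2*I*sqrt(51983) + (-3/5 + 4)*(8 + (-3/5 + 4)) = 2*I*sqrt(51983) + 17*(8 + 17/5)/5 = 2*I*sqrt(51983) + (17/5)*(57/5) = 2*I*sqrt(51983) + 969/25 = 969/25 + 2*I*sqrt(51983)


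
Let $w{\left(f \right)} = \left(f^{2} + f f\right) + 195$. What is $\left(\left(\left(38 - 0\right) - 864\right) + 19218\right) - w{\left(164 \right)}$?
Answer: $-35595$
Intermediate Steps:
$w{\left(f \right)} = 195 + 2 f^{2}$ ($w{\left(f \right)} = \left(f^{2} + f^{2}\right) + 195 = 2 f^{2} + 195 = 195 + 2 f^{2}$)
$\left(\left(\left(38 - 0\right) - 864\right) + 19218\right) - w{\left(164 \right)} = \left(\left(\left(38 - 0\right) - 864\right) + 19218\right) - \left(195 + 2 \cdot 164^{2}\right) = \left(\left(\left(38 + 0\right) - 864\right) + 19218\right) - \left(195 + 2 \cdot 26896\right) = \left(\left(38 - 864\right) + 19218\right) - \left(195 + 53792\right) = \left(-826 + 19218\right) - 53987 = 18392 - 53987 = -35595$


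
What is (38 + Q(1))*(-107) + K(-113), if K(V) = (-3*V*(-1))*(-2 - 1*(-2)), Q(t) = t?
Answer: -4173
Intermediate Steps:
K(V) = 0 (K(V) = (-(-3)*V)*(-2 + 2) = (3*V)*0 = 0)
(38 + Q(1))*(-107) + K(-113) = (38 + 1)*(-107) + 0 = 39*(-107) + 0 = -4173 + 0 = -4173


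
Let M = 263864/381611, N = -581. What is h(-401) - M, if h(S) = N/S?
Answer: 115906527/153026011 ≈ 0.75743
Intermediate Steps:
M = 263864/381611 (M = 263864*(1/381611) = 263864/381611 ≈ 0.69145)
h(S) = -581/S
h(-401) - M = -581/(-401) - 1*263864/381611 = -581*(-1/401) - 263864/381611 = 581/401 - 263864/381611 = 115906527/153026011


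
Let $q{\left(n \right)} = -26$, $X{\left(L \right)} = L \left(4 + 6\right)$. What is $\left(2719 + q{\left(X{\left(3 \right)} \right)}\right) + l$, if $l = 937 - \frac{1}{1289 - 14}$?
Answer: $\frac{4628249}{1275} \approx 3630.0$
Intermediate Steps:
$X{\left(L \right)} = 10 L$ ($X{\left(L \right)} = L 10 = 10 L$)
$l = \frac{1194674}{1275}$ ($l = 937 - \frac{1}{1275} = \frac{1194674}{1275} \approx 937.0$)
$\left(2719 + q{\left(X{\left(3 \right)} \right)}\right) + l = \left(2719 - 26\right) + \frac{1194674}{1275} = 2693 + \frac{1194674}{1275} = \frac{4628249}{1275}$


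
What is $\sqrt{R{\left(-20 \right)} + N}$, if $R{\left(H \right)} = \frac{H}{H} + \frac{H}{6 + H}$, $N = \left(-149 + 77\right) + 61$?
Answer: $\frac{2 i \sqrt{105}}{7} \approx 2.9277 i$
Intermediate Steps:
$N = -11$ ($N = -72 + 61 = -11$)
$R{\left(H \right)} = 1 + \frac{H}{6 + H}$
$\sqrt{R{\left(-20 \right)} + N} = \sqrt{\frac{2 \left(3 - 20\right)}{6 - 20} - 11} = \sqrt{2 \frac{1}{-14} \left(-17\right) - 11} = \sqrt{2 \left(- \frac{1}{14}\right) \left(-17\right) - 11} = \sqrt{\frac{17}{7} - 11} = \sqrt{- \frac{60}{7}} = \frac{2 i \sqrt{105}}{7}$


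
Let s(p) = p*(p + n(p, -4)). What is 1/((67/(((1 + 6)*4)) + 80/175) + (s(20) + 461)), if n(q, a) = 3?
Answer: 20/18477 ≈ 0.0010824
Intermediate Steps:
s(p) = p*(3 + p) (s(p) = p*(p + 3) = p*(3 + p))
1/((67/(((1 + 6)*4)) + 80/175) + (s(20) + 461)) = 1/((67/(((1 + 6)*4)) + 80/175) + (20*(3 + 20) + 461)) = 1/((67/((7*4)) + 80*(1/175)) + (20*23 + 461)) = 1/((67/28 + 16/35) + (460 + 461)) = 1/((67*(1/28) + 16/35) + 921) = 1/((67/28 + 16/35) + 921) = 1/(57/20 + 921) = 1/(18477/20) = 20/18477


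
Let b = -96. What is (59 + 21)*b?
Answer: -7680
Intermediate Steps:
(59 + 21)*b = (59 + 21)*(-96) = 80*(-96) = -7680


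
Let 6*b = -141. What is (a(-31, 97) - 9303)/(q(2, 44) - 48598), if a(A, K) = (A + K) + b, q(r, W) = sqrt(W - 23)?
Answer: 450041779/2361765583 + 18521*sqrt(21)/4723531166 ≈ 0.19057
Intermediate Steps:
b = -47/2 (b = (1/6)*(-141) = -47/2 ≈ -23.500)
q(r, W) = sqrt(-23 + W)
a(A, K) = -47/2 + A + K (a(A, K) = (A + K) - 47/2 = -47/2 + A + K)
(a(-31, 97) - 9303)/(q(2, 44) - 48598) = ((-47/2 - 31 + 97) - 9303)/(sqrt(-23 + 44) - 48598) = (85/2 - 9303)/(sqrt(21) - 48598) = -18521/(2*(-48598 + sqrt(21)))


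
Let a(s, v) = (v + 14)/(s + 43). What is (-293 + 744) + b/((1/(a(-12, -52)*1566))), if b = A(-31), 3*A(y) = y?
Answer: 20287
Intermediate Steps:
A(y) = y/3
b = -31/3 (b = (⅓)*(-31) = -31/3 ≈ -10.333)
a(s, v) = (14 + v)/(43 + s)
(-293 + 744) + b/((1/(a(-12, -52)*1566))) = (-293 + 744) - 31*1566*(14 - 52)/(43 - 12)/3 = 451 - 31/(3*((1/1566)/(-38/31))) = 451 - 31/(3*((-31/38*1/1566))) = 451 - 31/(3*(-31/59508)) = 451 - 31/3*(-59508/31) = 451 + 19836 = 20287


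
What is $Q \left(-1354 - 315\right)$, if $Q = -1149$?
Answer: $1917681$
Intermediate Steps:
$Q \left(-1354 - 315\right) = - 1149 \left(-1354 - 315\right) = \left(-1149\right) \left(-1669\right) = 1917681$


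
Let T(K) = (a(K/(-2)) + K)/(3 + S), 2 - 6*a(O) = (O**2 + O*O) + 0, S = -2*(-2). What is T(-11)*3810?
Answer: -158115/14 ≈ -11294.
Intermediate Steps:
S = 4
a(O) = 1/3 - O**2/3 (a(O) = 1/3 - ((O**2 + O*O) + 0)/6 = 1/3 - ((O**2 + O**2) + 0)/6 = 1/3 - (2*O**2 + 0)/6 = 1/3 - O**2/3)
T(K) = 1/21 - K**2/84 + K/7 (T(K) = ((1/3 - K**2/4/3) + K)/(3 + 4) = ((1/3 - K**2/4/3) + K)/7 = ((1/3 - K**2/4/3) + K)*(1/7) = ((1/3 - K**2/12) + K)*(1/7) = (1/3 + K - K**2/12)*(1/7) = 1/21 - K**2/84 + K/7)
T(-11)*3810 = (1/21 - 1/84*(-11)**2 + (1/7)*(-11))*3810 = (1/21 - 1/84*121 - 11/7)*3810 = (1/21 - 121/84 - 11/7)*3810 = -83/28*3810 = -158115/14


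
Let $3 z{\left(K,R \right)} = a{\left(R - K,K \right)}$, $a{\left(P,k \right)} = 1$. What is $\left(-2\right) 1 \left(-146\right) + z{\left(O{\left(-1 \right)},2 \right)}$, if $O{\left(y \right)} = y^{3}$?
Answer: $\frac{877}{3} \approx 292.33$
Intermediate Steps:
$z{\left(K,R \right)} = \frac{1}{3}$ ($z{\left(K,R \right)} = \frac{1}{3} \cdot 1 = \frac{1}{3}$)
$\left(-2\right) 1 \left(-146\right) + z{\left(O{\left(-1 \right)},2 \right)} = \left(-2\right) 1 \left(-146\right) + \frac{1}{3} = \left(-2\right) \left(-146\right) + \frac{1}{3} = 292 + \frac{1}{3} = \frac{877}{3}$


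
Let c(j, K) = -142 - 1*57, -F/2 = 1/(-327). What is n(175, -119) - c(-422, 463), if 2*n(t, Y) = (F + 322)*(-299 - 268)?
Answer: -9928781/109 ≈ -91090.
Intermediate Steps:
F = 2/327 (F = -2/(-327) = -2*(-1/327) = 2/327 ≈ 0.0061162)
c(j, K) = -199 (c(j, K) = -142 - 57 = -199)
n(t, Y) = -9950472/109 (n(t, Y) = ((2/327 + 322)*(-299 - 268))/2 = ((105296/327)*(-567))/2 = (½)*(-19900944/109) = -9950472/109)
n(175, -119) - c(-422, 463) = -9950472/109 - 1*(-199) = -9950472/109 + 199 = -9928781/109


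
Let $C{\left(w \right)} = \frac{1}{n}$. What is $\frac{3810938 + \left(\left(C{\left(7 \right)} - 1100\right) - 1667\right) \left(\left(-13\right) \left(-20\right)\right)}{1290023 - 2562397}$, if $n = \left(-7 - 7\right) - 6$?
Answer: $- \frac{3091505}{1272374} \approx -2.4297$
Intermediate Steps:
$n = -20$ ($n = \left(-7 - 7\right) - 6 = -14 - 6 = -20$)
$C{\left(w \right)} = - \frac{1}{20}$ ($C{\left(w \right)} = \frac{1}{-20} = - \frac{1}{20}$)
$\frac{3810938 + \left(\left(C{\left(7 \right)} - 1100\right) - 1667\right) \left(\left(-13\right) \left(-20\right)\right)}{1290023 - 2562397} = \frac{3810938 + \left(\left(- \frac{1}{20} - 1100\right) - 1667\right) \left(\left(-13\right) \left(-20\right)\right)}{1290023 - 2562397} = \frac{3810938 + \left(- \frac{22001}{20} - 1667\right) 260}{-1272374} = \left(3810938 - 719433\right) \left(- \frac{1}{1272374}\right) = 3091505 \left(- \frac{1}{1272374}\right) = - \frac{3091505}{1272374}$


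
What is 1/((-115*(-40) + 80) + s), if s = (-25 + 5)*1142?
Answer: -1/18160 ≈ -5.5066e-5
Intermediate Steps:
s = -22840 (s = -20*1142 = -22840)
1/((-115*(-40) + 80) + s) = 1/((-115*(-40) + 80) - 22840) = 1/((4600 + 80) - 22840) = 1/(4680 - 22840) = 1/(-18160) = -1/18160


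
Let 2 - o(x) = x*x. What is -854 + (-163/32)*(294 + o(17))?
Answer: -28469/32 ≈ -889.66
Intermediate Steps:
o(x) = 2 - x² (o(x) = 2 - x*x = 2 - x²)
-854 + (-163/32)*(294 + o(17)) = -854 + (-163/32)*(294 + (2 - 1*17²)) = -854 + (-163*1/32)*(294 + (2 - 1*289)) = -854 - 163*(294 + (2 - 289))/32 = -854 - 163*(294 - 287)/32 = -854 - 163/32*7 = -854 - 1141/32 = -28469/32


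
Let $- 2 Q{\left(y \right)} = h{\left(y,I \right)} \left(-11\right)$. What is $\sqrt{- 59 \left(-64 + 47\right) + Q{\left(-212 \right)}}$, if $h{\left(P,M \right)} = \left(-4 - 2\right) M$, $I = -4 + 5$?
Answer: $\sqrt{970} \approx 31.145$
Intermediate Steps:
$I = 1$
$h{\left(P,M \right)} = - 6 M$
$Q{\left(y \right)} = -33$ ($Q{\left(y \right)} = - \frac{\left(-6\right) 1 \left(-11\right)}{2} = - \frac{\left(-6\right) \left(-11\right)}{2} = \left(- \frac{1}{2}\right) 66 = -33$)
$\sqrt{- 59 \left(-64 + 47\right) + Q{\left(-212 \right)}} = \sqrt{- 59 \left(-64 + 47\right) - 33} = \sqrt{\left(-59\right) \left(-17\right) - 33} = \sqrt{1003 - 33} = \sqrt{970}$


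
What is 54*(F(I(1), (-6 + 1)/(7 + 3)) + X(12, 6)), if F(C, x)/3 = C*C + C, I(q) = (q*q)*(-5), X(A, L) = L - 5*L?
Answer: 1944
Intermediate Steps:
X(A, L) = -4*L
I(q) = -5*q**2 (I(q) = q**2*(-5) = -5*q**2)
F(C, x) = 3*C + 3*C**2 (F(C, x) = 3*(C*C + C) = 3*(C**2 + C) = 3*(C + C**2) = 3*C + 3*C**2)
54*(F(I(1), (-6 + 1)/(7 + 3)) + X(12, 6)) = 54*(3*(-5*1**2)*(1 - 5*1**2) - 4*6) = 54*(3*(-5*1)*(1 - 5*1) - 24) = 54*(3*(-5)*(1 - 5) - 24) = 54*(3*(-5)*(-4) - 24) = 54*(60 - 24) = 54*36 = 1944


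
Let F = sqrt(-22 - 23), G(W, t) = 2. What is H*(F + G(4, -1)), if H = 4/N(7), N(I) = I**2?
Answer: 8/49 + 12*I*sqrt(5)/49 ≈ 0.16327 + 0.54761*I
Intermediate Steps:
F = 3*I*sqrt(5) (F = sqrt(-45) = 3*I*sqrt(5) ≈ 6.7082*I)
H = 4/49 (H = 4/(7**2) = 4/49 ≈ 0.081633)
H*(F + G(4, -1)) = 4*(3*I*sqrt(5) + 2)/49 = 4*(2 + 3*I*sqrt(5))/49 = 8/49 + 12*I*sqrt(5)/49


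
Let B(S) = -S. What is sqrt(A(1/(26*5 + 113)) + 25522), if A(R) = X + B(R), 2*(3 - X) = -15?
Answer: 17*sqrt(257622)/54 ≈ 159.79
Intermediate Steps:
X = 21/2 (X = 3 - 1/2*(-15) = 3 + 15/2 = 21/2 ≈ 10.500)
A(R) = 21/2 - R
sqrt(A(1/(26*5 + 113)) + 25522) = sqrt((21/2 - 1/(26*5 + 113)) + 25522) = sqrt((21/2 - 1/(130 + 113)) + 25522) = sqrt((21/2 - 1/243) + 25522) = sqrt(5101/486 + 25522) = sqrt(12408793/486) = 17*sqrt(257622)/54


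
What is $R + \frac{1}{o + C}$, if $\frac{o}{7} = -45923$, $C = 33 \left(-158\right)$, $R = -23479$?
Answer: $- \frac{7670002326}{326675} \approx -23479.0$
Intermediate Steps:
$C = -5214$
$o = -321461$ ($o = 7 \left(-45923\right) = -321461$)
$R + \frac{1}{o + C} = -23479 + \frac{1}{-321461 - 5214} = -23479 + \frac{1}{-326675} = -23479 - \frac{1}{326675} = - \frac{7670002326}{326675}$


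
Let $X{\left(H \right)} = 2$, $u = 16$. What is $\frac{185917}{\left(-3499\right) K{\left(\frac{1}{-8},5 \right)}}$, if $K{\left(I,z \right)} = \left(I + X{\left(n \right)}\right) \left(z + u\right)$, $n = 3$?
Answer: $- \frac{1487336}{1102185} \approx -1.3494$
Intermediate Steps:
$K{\left(I,z \right)} = \left(2 + I\right) \left(16 + z\right)$ ($K{\left(I,z \right)} = \left(I + 2\right) \left(z + 16\right) = \left(2 + I\right) \left(16 + z\right)$)
$\frac{185917}{\left(-3499\right) K{\left(\frac{1}{-8},5 \right)}} = \frac{185917}{\left(-3499\right) \left(32 + 2 \cdot 5 + \frac{16}{-8} + \frac{1}{-8} \cdot 5\right)} = \frac{185917}{\left(-3499\right) \left(32 + 10 + 16 \left(- \frac{1}{8}\right) - \frac{5}{8}\right)} = \frac{185917}{\left(-3499\right) \left(32 + 10 - 2 - \frac{5}{8}\right)} = \frac{185917}{\left(-3499\right) \frac{315}{8}} = \frac{185917}{- \frac{1102185}{8}} = 185917 \left(- \frac{8}{1102185}\right) = - \frac{1487336}{1102185}$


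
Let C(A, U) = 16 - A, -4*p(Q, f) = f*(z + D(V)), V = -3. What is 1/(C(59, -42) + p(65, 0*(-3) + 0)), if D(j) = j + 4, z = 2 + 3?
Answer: -1/43 ≈ -0.023256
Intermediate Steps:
z = 5
D(j) = 4 + j
p(Q, f) = -3*f/2 (p(Q, f) = -f*(5 + (4 - 3))/4 = -f*(5 + 1)/4 = -f*6/4 = -3*f/2)
1/(C(59, -42) + p(65, 0*(-3) + 0)) = 1/((16 - 1*59) - 3*(0*(-3) + 0)/2) = 1/((16 - 59) - 3*(0 + 0)/2) = 1/(-43 - 3/2*0) = 1/(-43 + 0) = 1/(-43) = -1/43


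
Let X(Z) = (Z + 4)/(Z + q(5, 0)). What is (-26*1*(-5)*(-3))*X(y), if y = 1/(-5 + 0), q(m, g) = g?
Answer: 7410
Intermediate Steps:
y = -⅕ (y = 1/(-5) = -⅕ ≈ -0.20000)
X(Z) = (4 + Z)/Z (X(Z) = (Z + 4)/(Z + 0) = (4 + Z)/Z)
(-26*1*(-5)*(-3))*X(y) = (-26*1*(-5)*(-3))*((4 - ⅕)/(-⅕)) = (-(-130)*(-3))*(-5*19/5) = -26*15*(-19) = -390*(-19) = 7410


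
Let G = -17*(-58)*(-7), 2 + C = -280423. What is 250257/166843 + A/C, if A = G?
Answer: 71329869611/46786948275 ≈ 1.5246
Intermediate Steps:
C = -280425 (C = -2 - 280423 = -280425)
G = -6902 (G = 986*(-7) = -6902)
A = -6902
250257/166843 + A/C = 250257/166843 - 6902/(-280425) = 250257*(1/166843) - 6902*(-1/280425) = 250257/166843 + 6902/280425 = 71329869611/46786948275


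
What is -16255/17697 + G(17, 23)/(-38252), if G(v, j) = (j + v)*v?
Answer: -158455055/169236411 ≈ -0.93629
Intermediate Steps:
G(v, j) = v*(j + v)
-16255/17697 + G(17, 23)/(-38252) = -16255/17697 + (17*(23 + 17))/(-38252) = -16255*1/17697 + (17*40)*(-1/38252) = -16255/17697 + 680*(-1/38252) = -16255/17697 - 170/9563 = -158455055/169236411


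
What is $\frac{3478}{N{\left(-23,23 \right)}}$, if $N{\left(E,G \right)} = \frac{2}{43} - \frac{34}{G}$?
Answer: $- \frac{1719871}{708} \approx -2429.2$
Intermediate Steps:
$N{\left(E,G \right)} = \frac{2}{43} - \frac{34}{G}$ ($N{\left(E,G \right)} = 2 \cdot \frac{1}{43} - \frac{34}{G} = \frac{2}{43} - \frac{34}{G}$)
$\frac{3478}{N{\left(-23,23 \right)}} = \frac{3478}{\frac{2}{43} - \frac{34}{23}} = \frac{3478}{- \frac{1416}{989}} = 3478 \left(- \frac{989}{1416}\right) = - \frac{1719871}{708}$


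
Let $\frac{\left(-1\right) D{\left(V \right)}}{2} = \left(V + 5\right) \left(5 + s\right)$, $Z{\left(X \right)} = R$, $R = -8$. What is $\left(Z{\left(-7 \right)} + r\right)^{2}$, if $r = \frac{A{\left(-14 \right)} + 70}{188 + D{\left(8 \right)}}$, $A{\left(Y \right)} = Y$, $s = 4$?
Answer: $\frac{44944}{529} \approx 84.96$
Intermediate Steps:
$Z{\left(X \right)} = -8$
$D{\left(V \right)} = -90 - 18 V$ ($D{\left(V \right)} = - 2 \left(V + 5\right) \left(5 + 4\right) = - 2 \left(5 + V\right) 9 = - 2 \left(45 + 9 V\right) = -90 - 18 V$)
$r = - \frac{28}{23}$ ($r = \frac{-14 + 70}{188 - 234} = \frac{56}{188 - 234} = \frac{56}{-46} = 56 \left(- \frac{1}{46}\right) = - \frac{28}{23} \approx -1.2174$)
$\left(Z{\left(-7 \right)} + r\right)^{2} = \left(-8 - \frac{28}{23}\right)^{2} = \left(- \frac{212}{23}\right)^{2} = \frac{44944}{529}$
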